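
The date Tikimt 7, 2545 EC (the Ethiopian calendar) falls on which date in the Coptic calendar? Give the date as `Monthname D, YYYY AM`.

The source date corresponds to 21 October 2552 in the Gregorian calendar (JDN 2653453).
That day falls on 7 Paopi 2269 AM in the Coptic calendar.

Paopi 7, 2269 AM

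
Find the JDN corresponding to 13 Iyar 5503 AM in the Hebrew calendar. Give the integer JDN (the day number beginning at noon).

In the Gregorian calendar the same day is 7 May 1743.
JDN 2299161 is 15 October 1582 CE (Gregorian); the target day is +58643 days from there, so JDN = 2357804.

2357804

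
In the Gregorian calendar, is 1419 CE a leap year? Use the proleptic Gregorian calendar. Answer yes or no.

1419 is not divisible by 4, so it is a common year.

no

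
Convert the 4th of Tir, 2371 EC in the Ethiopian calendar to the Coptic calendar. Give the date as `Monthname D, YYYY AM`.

Julian Day Number of the source date = 2589986.
Converting JDN 2589986 to the Coptic calendar gives 4 Tobi 2095 AM.

Tobi 4, 2095 AM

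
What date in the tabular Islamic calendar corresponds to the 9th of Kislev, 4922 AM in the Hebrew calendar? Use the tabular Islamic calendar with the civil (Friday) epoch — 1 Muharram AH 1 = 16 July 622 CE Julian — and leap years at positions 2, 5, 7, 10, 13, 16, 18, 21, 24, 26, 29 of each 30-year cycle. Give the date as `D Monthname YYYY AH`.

9 Dhu al-Hijjah 556 AH

Both dates share Julian Day Number 2145446; in the tabular Islamic calendar that is 9 Dhu al-Hijjah 556 AH.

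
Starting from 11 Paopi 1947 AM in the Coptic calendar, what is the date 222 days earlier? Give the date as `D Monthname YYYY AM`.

4 Paremhat 1946 AM

The starting date is JDN 2535846; 2535846 − 222 = 2535624.
JDN 2535624 corresponds to 4 Paremhat 1946 AM.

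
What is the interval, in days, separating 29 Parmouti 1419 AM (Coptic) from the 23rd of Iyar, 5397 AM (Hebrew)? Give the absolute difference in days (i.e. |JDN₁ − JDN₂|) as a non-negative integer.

24093

JDN of the first date = 2343192.
JDN of the second date = 2319099.
|2319099 − 2343192| = 24093.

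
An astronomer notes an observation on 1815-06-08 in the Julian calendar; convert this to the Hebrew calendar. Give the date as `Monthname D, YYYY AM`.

Sivan 12, 5575 AM

Both dates share Julian Day Number 2384145; in the Hebrew calendar that is 12 Sivan 5575 AM.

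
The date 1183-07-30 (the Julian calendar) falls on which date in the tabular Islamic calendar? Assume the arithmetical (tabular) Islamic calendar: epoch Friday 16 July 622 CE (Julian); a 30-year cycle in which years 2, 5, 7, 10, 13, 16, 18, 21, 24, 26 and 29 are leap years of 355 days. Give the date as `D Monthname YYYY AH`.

7 Rabi' al-Thani 579 AH

Both dates share Julian Day Number 2153359; in the tabular Islamic calendar that is 7 Rabi' al-Thani 579 AH.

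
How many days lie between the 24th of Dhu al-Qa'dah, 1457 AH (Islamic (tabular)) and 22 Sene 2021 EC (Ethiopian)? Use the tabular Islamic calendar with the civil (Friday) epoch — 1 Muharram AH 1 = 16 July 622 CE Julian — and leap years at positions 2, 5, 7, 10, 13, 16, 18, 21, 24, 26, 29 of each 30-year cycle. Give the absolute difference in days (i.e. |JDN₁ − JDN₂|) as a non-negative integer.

JDN of the first date = 2464716.
JDN of the second date = 2462317.
|2462317 − 2464716| = 2399.

2399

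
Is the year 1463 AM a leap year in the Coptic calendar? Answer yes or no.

1463 mod 4 = 3; in the Coptic calendar a year is leap when year mod 4 = 3, so it is a leap year.

yes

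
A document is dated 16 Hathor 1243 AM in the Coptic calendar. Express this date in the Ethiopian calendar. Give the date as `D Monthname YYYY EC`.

Both dates share Julian Day Number 2278745; in the Ethiopian calendar that is 16 Hidar 1519 EC.

16 Hidar 1519 EC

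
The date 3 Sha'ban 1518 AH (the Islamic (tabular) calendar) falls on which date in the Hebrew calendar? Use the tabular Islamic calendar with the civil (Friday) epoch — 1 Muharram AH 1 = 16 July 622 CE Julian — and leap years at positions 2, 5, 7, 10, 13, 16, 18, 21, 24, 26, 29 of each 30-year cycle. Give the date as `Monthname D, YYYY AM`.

Tevet 4, 5855 AM

The source date corresponds to 11 December 2094 in the Gregorian calendar (JDN 2486223).
That day falls on 4 Tevet 5855 AM in the Hebrew calendar.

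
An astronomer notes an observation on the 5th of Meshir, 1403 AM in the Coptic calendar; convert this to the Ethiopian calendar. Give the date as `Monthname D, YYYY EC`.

The source date corresponds to 9 February 1687 in the Gregorian calendar (JDN 2337264).
That day falls on 5 Yekatit 1679 EC in the Ethiopian calendar.

Yekatit 5, 1679 EC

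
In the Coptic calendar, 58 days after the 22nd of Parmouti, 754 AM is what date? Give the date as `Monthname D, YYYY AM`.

Paoni 20, 754 AM

The starting date is JDN 2100294; 2100294 + 58 = 2100352.
JDN 2100352 corresponds to Paoni 20, 754 AM.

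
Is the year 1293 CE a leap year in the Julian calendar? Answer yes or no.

no

1293 mod 4 = 1, so it is a common year in the Julian calendar.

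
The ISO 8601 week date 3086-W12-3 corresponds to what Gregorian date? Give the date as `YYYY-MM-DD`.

ISO week 1 of 3086 is the week containing the first Thursday of 3086.
Week 12, day 3 (Wednesday) lands on 3086-03-24.

3086-03-24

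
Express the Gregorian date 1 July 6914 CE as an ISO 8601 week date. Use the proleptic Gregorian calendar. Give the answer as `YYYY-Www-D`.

The weekday is Sunday (ISO weekday 7).
That Sunday belongs to ISO week 26 of ISO year 6914.

6914-W26-7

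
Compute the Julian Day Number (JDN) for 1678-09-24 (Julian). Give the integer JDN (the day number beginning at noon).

2334214

Equivalently 4 October 1678 (Gregorian).
JDN 2400001 is 17 November 1858 CE (Gregorian), MJD 0; the target day is −65787 days from there, so JDN = 2334214.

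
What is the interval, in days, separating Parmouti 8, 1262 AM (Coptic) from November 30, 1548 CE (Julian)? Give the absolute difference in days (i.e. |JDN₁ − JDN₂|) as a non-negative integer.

972

JDN of the first date = 2285827.
JDN of the second date = 2286799.
|2286799 − 2285827| = 972.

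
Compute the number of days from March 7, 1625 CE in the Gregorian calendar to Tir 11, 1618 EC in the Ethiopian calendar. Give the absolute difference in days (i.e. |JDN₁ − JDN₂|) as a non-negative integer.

315

First date → JDN 2314645; second date → JDN 2314960.
The interval is |2314645 − 2314960| = 315 days.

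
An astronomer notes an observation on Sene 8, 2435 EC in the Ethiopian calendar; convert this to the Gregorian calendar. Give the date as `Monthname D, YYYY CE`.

Julian Day Number of the source date = 2613516.
Converting JDN 2613516 to the Gregorian calendar gives 18 June 2443 CE.

June 18, 2443 CE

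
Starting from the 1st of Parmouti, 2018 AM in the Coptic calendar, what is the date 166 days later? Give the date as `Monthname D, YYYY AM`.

JDN of the 1st of Parmouti, 2018 AM = 2561949.
2561949 + 166 = 2562115.
JDN 2562115 in the Coptic calendar is Thout 12, 2019 AM.

Thout 12, 2019 AM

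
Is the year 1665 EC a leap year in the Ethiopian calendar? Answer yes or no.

no

1665 mod 4 = 1; in the Ethiopian calendar a year is leap when year mod 4 = 3, so it is a common year.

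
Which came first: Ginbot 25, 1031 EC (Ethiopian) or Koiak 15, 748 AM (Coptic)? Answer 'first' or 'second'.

second

Converting both to JDN: 2100692 vs 2097976; the smaller is the second.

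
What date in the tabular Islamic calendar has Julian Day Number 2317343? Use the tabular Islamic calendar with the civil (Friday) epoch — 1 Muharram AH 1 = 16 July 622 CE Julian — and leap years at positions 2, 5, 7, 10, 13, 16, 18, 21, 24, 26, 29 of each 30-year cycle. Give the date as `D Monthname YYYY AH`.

JDN 2317343 is 26 July 1632 in the Gregorian calendar.
In the tabular Islamic calendar that day is 8 Muharram 1042 AH.

8 Muharram 1042 AH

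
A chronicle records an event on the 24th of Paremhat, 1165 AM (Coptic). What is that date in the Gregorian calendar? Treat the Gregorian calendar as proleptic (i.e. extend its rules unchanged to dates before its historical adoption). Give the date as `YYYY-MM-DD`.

1449-03-29

Both dates share Julian Day Number 2250384; in the Gregorian calendar that is 29 March 1449 CE.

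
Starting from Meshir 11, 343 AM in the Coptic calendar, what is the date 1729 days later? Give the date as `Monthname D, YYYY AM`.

Hathor 3, 348 AM

The starting date is JDN 1950105; 1950105 + 1729 = 1951834.
JDN 1951834 corresponds to Hathor 3, 348 AM.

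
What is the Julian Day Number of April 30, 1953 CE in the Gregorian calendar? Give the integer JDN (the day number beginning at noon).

JDN 2400001 is 17 November 1858 CE (Gregorian), MJD 0; the target day is +34497 days from there, so JDN = 2434498.

2434498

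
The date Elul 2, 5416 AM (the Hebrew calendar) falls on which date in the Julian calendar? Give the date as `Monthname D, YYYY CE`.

The source date corresponds to 22 August 1656 in the Gregorian calendar (JDN 2326136).
That day falls on 12 August 1656 CE in the Julian calendar.

August 12, 1656 CE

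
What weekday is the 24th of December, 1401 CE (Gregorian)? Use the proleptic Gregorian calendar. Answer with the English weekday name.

Thursday

Since JDN mod 7 = 3 (0 = Monday), the day is Thursday.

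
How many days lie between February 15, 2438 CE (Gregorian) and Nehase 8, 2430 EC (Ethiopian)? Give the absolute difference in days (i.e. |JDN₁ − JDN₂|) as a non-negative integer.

First date → JDN 2611567; second date → JDN 2611750.
The interval is |2611567 − 2611750| = 183 days.

183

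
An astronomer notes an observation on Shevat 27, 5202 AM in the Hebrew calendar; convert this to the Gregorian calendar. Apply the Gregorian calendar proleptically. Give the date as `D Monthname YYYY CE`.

Julian Day Number of the source date = 2247787.
Converting JDN 2247787 to the Gregorian calendar gives 17 February 1442 CE.

17 February 1442 CE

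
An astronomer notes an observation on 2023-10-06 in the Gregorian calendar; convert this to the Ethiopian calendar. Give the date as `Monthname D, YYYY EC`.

Both dates share Julian Day Number 2460224; in the Ethiopian calendar that is 25 Meskerem 2016 EC.

Meskerem 25, 2016 EC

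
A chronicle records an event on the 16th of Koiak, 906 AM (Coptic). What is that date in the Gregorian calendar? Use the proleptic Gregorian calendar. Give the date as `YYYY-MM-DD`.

Julian Day Number of the source date = 2155686.
Converting JDN 2155686 to the Gregorian calendar gives 19 December 1189 CE.

1189-12-19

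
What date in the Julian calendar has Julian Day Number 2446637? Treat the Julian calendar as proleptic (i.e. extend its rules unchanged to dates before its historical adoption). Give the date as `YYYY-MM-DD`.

JDN 2446637 is 25 July 1986 in the Gregorian calendar.
In the Julian calendar that day is 1986-07-12.

1986-07-12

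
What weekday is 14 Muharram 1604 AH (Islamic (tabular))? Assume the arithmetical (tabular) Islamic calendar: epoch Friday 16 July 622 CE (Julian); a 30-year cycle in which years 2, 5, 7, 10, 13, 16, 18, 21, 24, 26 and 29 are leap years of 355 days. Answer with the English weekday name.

In the Gregorian calendar this is 6 November 2177 (JDN 2516503).
Since JDN mod 7 = 3 (0 = Monday), the day is Thursday.

Thursday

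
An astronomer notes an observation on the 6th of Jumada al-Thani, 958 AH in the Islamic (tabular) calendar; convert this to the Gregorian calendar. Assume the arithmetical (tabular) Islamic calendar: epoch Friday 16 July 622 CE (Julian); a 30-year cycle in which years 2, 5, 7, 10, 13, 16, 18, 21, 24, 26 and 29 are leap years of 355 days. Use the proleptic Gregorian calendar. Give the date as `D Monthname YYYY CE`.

21 June 1551 CE

Julian Day Number of the source date = 2287722.
Converting JDN 2287722 to the Gregorian calendar gives 21 June 1551 CE.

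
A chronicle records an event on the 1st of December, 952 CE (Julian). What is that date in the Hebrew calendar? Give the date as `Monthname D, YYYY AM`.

Both dates share Julian Day Number 2069111; in the Hebrew calendar that is 11 Kislev 4713 AM.

Kislev 11, 4713 AM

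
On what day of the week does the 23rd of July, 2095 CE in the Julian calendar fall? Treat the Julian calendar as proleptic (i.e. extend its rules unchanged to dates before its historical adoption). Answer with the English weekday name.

In the Gregorian calendar this is 5 August 2095 (JDN 2486460).
JDN 2486460 mod 7 = 4, and JDN 0 was a Monday, so this is a Friday.

Friday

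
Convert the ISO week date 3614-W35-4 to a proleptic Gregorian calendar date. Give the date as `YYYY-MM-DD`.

3614-08-28

ISO week 1 of 3614 is the week containing the first Thursday of 3614.
Week 35, day 4 (Thursday) lands on 3614-08-28.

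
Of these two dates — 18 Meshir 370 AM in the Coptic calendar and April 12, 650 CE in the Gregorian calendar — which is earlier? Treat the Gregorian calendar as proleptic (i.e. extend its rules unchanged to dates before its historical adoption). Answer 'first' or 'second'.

Converting both to JDN: 1959974 vs 1958569; the smaller is the second.

second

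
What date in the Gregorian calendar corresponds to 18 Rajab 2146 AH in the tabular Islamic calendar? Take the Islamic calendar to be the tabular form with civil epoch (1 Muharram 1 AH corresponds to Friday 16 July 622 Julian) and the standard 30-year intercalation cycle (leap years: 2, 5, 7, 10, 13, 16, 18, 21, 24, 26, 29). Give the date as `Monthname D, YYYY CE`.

March 16, 2704 CE

Julian Day Number of the source date = 2708750.
Converting JDN 2708750 to the Gregorian calendar gives 16 March 2704 CE.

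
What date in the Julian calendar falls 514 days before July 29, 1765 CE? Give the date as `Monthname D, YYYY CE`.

The starting date is JDN 2365934; 2365934 − 514 = 2365420.
JDN 2365420 corresponds to March 2, 1764 CE.

March 2, 1764 CE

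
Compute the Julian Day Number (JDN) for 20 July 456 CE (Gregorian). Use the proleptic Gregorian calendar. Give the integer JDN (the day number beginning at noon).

1887812

JDN 2299161 is 15 October 1582 CE (Gregorian); the target day is −411349 days from there, so JDN = 1887812.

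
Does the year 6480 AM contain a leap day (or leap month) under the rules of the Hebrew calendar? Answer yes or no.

Hebrew year 6480 is year 1 of its 19-year Metonic cycle; leap years are at positions 3, 6, 8, 11, 14, 17, 19, so it is a common year (12 months).

no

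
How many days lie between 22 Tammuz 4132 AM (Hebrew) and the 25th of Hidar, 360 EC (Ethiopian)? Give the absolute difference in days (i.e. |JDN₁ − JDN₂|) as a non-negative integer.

1692

JDN of the first date = 1857122.
JDN of the second date = 1855430.
|1855430 − 1857122| = 1692.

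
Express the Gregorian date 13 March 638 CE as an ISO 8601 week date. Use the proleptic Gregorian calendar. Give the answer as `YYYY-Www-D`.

0638-W11-2

The weekday is Tuesday (ISO weekday 2).
That Tuesday belongs to ISO week 11 of ISO year 638.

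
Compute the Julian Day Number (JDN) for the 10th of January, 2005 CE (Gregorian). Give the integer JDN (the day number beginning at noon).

JDN 2451545 is 1 January 2000 CE (Gregorian); the target day is +1836 days from there, so JDN = 2453381.

2453381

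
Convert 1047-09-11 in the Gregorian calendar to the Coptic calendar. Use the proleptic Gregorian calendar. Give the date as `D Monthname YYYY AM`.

7 Thout 764 AM

Julian Day Number of the source date = 2103722.
Converting JDN 2103722 to the Coptic calendar gives 7 Thout 764 AM.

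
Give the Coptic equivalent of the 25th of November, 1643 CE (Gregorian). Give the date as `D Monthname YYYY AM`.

18 Hathor 1360 AM

Both dates share Julian Day Number 2321482; in the Coptic calendar that is 18 Hathor 1360 AM.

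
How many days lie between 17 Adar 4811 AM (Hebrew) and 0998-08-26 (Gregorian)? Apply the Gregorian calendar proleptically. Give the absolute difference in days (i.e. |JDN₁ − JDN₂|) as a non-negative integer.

First date → JDN 2104997; second date → JDN 2085810.
The interval is |2104997 − 2085810| = 19187 days.

19187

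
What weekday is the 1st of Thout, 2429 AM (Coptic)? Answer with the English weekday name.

Tuesday

In the Gregorian calendar this is 17 September 2712 (JDN 2711857).
Since JDN mod 7 = 1 (0 = Monday), the day is Tuesday.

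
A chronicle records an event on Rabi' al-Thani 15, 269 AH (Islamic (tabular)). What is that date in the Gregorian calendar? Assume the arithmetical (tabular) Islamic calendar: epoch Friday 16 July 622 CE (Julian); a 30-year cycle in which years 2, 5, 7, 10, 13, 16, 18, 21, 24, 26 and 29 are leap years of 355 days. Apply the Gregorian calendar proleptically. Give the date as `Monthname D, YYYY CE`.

November 5, 882 CE

Julian Day Number of the source date = 2043513.
Converting JDN 2043513 to the Gregorian calendar gives 5 November 882 CE.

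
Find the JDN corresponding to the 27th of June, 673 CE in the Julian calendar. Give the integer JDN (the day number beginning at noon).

1967049

Equivalently 30 June 673 (proleptic Gregorian).
JDN 2451545 is 1 January 2000 CE (Gregorian); the target day is −484496 days from there, so JDN = 1967049.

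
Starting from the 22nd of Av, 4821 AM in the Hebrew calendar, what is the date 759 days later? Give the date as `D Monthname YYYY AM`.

12 Tishrei 4824 AM

JDN of the 22nd of Av, 4821 AM = 2108810.
2108810 + 759 = 2109569.
JDN 2109569 in the Hebrew calendar is 12 Tishrei 4824 AM.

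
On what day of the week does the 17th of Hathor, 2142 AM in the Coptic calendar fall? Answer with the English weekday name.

This is JDN 2607106 (29 November 2425 Gregorian).
JDN 2607106 mod 7 = 5, and JDN 0 was a Monday, so this is a Saturday.

Saturday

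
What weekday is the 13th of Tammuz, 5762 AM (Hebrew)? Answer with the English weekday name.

Sunday

Equivalently 23 June 2002 Gregorian, JDN 2452449.
2452449 ≡ 6 (mod 7); counting from Monday = 0 gives Sunday.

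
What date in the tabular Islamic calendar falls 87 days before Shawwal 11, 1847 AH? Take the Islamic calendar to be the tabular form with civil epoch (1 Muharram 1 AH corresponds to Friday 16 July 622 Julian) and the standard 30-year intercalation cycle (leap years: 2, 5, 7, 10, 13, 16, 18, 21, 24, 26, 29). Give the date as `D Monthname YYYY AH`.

13 Rajab 1847 AH

The starting date is JDN 2602877; 2602877 − 87 = 2602790.
JDN 2602790 corresponds to 13 Rajab 1847 AH.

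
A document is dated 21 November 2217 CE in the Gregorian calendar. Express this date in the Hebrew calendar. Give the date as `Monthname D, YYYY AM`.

Julian Day Number of the source date = 2531127.
Converting JDN 2531127 to the Hebrew calendar gives 21 Cheshvan 5978 AM.

Cheshvan 21, 5978 AM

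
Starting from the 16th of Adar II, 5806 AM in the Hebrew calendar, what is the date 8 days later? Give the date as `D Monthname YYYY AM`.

The starting date is JDN 2468429; 2468429 + 8 = 2468437.
JDN 2468437 corresponds to 24 Adar II 5806 AM.

24 Adar II 5806 AM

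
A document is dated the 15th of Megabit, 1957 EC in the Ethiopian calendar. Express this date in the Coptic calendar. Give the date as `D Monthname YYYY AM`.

15 Paremhat 1681 AM

Julian Day Number of the source date = 2438844.
Converting JDN 2438844 to the Coptic calendar gives 15 Paremhat 1681 AM.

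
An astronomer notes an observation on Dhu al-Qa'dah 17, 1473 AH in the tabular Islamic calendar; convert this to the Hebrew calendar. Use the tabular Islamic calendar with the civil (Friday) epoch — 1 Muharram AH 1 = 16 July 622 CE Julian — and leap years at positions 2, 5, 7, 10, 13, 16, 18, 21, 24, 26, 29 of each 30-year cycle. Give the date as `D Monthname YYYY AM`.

Both dates share Julian Day Number 2470379; in the Hebrew calendar that is 17 Av 5811 AM.

17 Av 5811 AM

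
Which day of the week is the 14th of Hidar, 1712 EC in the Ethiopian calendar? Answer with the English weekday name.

In the Gregorian calendar this is 22 November 1719 (JDN 2349237).
JDN 2349237 mod 7 = 2, and JDN 0 was a Monday, so this is a Wednesday.

Wednesday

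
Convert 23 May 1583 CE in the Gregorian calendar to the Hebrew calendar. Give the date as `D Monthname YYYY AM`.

Julian Day Number of the source date = 2299381.
Converting JDN 2299381 to the Hebrew calendar gives 2 Sivan 5343 AM.

2 Sivan 5343 AM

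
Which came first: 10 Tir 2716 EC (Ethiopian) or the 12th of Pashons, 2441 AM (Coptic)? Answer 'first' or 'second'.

first

Converting both to JDN: 2716004 vs 2716491; the smaller is the first.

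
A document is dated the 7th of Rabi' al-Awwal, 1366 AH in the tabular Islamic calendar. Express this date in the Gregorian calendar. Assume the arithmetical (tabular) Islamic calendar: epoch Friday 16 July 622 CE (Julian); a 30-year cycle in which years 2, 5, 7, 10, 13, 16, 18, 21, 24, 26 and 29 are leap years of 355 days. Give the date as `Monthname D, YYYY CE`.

Julian Day Number of the source date = 2432215.
Converting JDN 2432215 to the Gregorian calendar gives 29 January 1947 CE.

January 29, 1947 CE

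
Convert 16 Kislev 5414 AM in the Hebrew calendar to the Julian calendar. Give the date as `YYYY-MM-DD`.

1653-11-26

Both dates share Julian Day Number 2325146; in the Julian calendar that is 26 November 1653 CE.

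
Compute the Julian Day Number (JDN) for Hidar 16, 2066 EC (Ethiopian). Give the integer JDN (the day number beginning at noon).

2478537

Equivalently 25 November 2073 (Gregorian).
JDN 2299161 is 15 October 1582 CE (Gregorian); the target day is +179376 days from there, so JDN = 2478537.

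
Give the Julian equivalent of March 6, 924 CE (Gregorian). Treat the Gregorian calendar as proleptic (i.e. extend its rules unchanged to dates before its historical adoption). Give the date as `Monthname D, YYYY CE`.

The Julian–Gregorian offset here is 5 days (Julian trailing).
6 March 924 Gregorian − 5 days → 1 March 924 Julian.

March 1, 924 CE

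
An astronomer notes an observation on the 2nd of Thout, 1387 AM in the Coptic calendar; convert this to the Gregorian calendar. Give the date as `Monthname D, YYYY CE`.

Julian Day Number of the source date = 2331267.
Converting JDN 2331267 to the Gregorian calendar gives 9 September 1670 CE.

September 9, 1670 CE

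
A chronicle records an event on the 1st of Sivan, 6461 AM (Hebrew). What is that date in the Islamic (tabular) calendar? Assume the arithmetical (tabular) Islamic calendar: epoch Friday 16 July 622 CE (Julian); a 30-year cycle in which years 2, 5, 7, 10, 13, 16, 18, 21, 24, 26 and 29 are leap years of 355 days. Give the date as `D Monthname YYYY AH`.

Both dates share Julian Day Number 2707730; in the tabular Islamic calendar that is 2 Ramadan 2143 AH.

2 Ramadan 2143 AH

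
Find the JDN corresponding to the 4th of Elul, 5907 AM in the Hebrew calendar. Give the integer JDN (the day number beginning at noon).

In the Gregorian calendar the same day is 30 August 2147.
JDN 2400001 is 17 November 1858 CE (Gregorian), MJD 0; the target day is +105476 days from there, so JDN = 2505477.

2505477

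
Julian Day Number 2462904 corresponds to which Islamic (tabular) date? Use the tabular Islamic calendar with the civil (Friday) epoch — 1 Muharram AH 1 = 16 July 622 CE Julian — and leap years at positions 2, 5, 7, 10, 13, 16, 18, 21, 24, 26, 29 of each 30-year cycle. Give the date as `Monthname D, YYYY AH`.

JDN 2462904 is 6 February 2031 in the Gregorian calendar.
In the tabular Islamic calendar that day is Shawwal 13, 1452 AH.

Shawwal 13, 1452 AH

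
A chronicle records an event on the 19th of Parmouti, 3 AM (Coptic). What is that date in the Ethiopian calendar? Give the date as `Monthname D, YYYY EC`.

Miyazya 19, 279 EC

The source date corresponds to 14 April 287 in the proleptic Gregorian calendar (JDN 1825988).
That day falls on 19 Miyazya 279 EC in the Ethiopian calendar.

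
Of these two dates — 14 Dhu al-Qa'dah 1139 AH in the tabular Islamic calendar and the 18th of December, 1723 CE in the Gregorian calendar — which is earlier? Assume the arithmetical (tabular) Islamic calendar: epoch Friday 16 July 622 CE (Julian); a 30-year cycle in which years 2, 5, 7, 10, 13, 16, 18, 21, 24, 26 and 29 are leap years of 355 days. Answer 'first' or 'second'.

Converting both to JDN: 2352017 vs 2350724; the smaller is the second.

second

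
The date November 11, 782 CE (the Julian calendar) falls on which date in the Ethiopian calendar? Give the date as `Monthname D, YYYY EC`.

Hidar 15, 775 EC

Julian Day Number of the source date = 2006998.
Converting JDN 2006998 to the Ethiopian calendar gives 15 Hidar 775 EC.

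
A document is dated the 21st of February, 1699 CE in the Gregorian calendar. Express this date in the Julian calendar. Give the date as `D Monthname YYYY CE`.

At this point the Julian calendar is 10 days behind the Gregorian.
21 February 1699 Gregorian − 10 days → 11 February 1699 Julian.

11 February 1699 CE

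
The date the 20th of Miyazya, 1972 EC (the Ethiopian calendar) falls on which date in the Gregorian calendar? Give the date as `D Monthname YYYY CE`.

Both dates share Julian Day Number 2444358; in the Gregorian calendar that is 28 April 1980 CE.

28 April 1980 CE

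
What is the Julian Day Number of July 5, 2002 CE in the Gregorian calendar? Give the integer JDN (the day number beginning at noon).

JDN 2400001 is 17 November 1858 CE (Gregorian), MJD 0; the target day is +52460 days from there, so JDN = 2452461.

2452461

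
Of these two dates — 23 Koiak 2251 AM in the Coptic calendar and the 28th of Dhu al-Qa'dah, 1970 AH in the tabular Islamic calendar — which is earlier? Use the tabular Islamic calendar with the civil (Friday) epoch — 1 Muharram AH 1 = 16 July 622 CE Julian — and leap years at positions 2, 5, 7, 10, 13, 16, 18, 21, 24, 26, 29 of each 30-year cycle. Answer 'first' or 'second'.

The two dates have Julian Day Numbers 2646954 and 2646510 respectively.
Since 2646510 < 2646954, the second date comes first.

second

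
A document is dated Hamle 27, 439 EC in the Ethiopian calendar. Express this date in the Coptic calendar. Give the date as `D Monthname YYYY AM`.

Julian Day Number of the source date = 1884526.
Converting JDN 1884526 to the Coptic calendar gives 27 Epip 163 AM.

27 Epip 163 AM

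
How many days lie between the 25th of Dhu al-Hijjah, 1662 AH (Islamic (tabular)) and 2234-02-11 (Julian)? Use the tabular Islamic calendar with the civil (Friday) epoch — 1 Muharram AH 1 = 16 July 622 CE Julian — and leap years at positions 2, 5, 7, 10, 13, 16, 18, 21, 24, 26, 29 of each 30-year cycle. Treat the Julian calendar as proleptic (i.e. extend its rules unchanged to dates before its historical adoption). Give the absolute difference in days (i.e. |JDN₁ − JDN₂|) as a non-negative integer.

324

First date → JDN 2537392; second date → JDN 2537068.
The interval is |2537392 − 2537068| = 324 days.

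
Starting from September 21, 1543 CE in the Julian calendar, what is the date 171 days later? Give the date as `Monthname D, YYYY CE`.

JDN of September 21, 1543 CE = 2284902.
2284902 + 171 = 2285073.
JDN 2285073 in the Julian calendar is March 10, 1544 CE.

March 10, 1544 CE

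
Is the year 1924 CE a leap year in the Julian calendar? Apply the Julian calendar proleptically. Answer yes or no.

yes

1924 mod 4 = 0, so it is a leap year in the Julian calendar.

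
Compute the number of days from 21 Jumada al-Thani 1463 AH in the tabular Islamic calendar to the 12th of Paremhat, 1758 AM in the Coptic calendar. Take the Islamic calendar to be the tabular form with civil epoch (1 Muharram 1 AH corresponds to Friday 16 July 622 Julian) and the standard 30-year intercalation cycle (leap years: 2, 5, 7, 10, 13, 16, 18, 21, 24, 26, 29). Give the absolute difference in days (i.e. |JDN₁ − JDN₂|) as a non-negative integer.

First date → JDN 2466692; second date → JDN 2466965.
The interval is |2466692 − 2466965| = 273 days.

273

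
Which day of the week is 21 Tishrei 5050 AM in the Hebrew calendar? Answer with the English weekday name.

Friday

This is JDN 2192145 (14 October 1289 Gregorian).
2192145 ≡ 4 (mod 7); counting from Monday = 0 gives Friday.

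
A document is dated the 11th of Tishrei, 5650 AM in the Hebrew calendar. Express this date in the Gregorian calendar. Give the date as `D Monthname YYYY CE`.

6 October 1889 CE

Julian Day Number of the source date = 2411282.
Converting JDN 2411282 to the Gregorian calendar gives 6 October 1889 CE.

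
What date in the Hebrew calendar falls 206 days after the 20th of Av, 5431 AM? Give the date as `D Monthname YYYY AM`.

Counting 206 days forward from JDN 2331588 reaches JDN 2331794, which is 20 Adar I 5432 AM.

20 Adar I 5432 AM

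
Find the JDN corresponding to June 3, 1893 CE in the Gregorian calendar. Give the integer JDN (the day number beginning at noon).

JDN 2451545 is 1 January 2000 CE (Gregorian); the target day is −38927 days from there, so JDN = 2412618.

2412618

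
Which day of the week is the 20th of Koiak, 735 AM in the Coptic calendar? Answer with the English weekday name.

In the proleptic Gregorian calendar this is 22 December 1018 (JDN 2093232).
JDN 2093232 mod 7 = 1, and JDN 0 was a Monday, so this is a Tuesday.

Tuesday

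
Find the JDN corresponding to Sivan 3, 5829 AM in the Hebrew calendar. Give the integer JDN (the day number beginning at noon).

Equivalently 23 May 2069 (Gregorian).
JDN 2400001 is 17 November 1858 CE (Gregorian), MJD 0; the target day is +76889 days from there, so JDN = 2476890.

2476890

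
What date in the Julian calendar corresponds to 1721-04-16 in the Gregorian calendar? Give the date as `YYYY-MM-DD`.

1721-04-05

At this point the Julian calendar is 11 days behind the Gregorian.
16 April 1721 Gregorian − 11 days → 5 April 1721 Julian.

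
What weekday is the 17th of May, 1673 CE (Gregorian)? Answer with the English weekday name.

Wednesday

JDN 2332248 mod 7 = 2, and JDN 0 was a Monday, so this is a Wednesday.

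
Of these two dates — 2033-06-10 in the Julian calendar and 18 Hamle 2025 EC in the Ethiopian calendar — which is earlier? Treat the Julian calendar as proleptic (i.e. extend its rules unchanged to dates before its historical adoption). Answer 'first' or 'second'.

Converting both to JDN: 2463772 vs 2463804; the smaller is the first.

first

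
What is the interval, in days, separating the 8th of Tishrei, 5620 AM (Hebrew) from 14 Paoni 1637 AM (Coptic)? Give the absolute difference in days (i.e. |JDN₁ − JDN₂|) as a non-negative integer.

First date → JDN 2400324; second date → JDN 2422862.
The interval is |2400324 − 2422862| = 22538 days.

22538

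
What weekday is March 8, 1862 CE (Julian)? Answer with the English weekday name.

Thursday

Equivalently 20 March 1862 Gregorian, JDN 2401220.
Since JDN mod 7 = 3 (0 = Monday), the day is Thursday.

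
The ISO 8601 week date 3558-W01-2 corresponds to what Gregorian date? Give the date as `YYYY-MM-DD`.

ISO week 1 of 3558 is the week containing the first Thursday of 3558.
Week 1, day 2 (Tuesday) lands on 3557-12-31.

3557-12-31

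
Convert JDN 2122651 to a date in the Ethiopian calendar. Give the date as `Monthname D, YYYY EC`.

Hamle 9, 1091 EC

The proleptic Gregorian equivalent of JDN 2122651 is 9 July 1099.
In the Ethiopian calendar that day is Hamle 9, 1091 EC.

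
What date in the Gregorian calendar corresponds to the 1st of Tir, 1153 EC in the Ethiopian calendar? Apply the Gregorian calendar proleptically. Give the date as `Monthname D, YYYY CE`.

Both dates share Julian Day Number 2145109; in the Gregorian calendar that is 3 January 1161 CE.

January 3, 1161 CE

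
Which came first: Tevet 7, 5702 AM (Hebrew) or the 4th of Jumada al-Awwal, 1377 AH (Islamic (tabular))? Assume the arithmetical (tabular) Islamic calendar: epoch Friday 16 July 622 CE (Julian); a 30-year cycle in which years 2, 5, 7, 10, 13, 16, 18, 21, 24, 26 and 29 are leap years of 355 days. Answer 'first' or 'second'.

First date → JDN 2430356; second date → JDN 2436170.
JDN 2430356 < JDN 2436170, so the first date is earlier.

first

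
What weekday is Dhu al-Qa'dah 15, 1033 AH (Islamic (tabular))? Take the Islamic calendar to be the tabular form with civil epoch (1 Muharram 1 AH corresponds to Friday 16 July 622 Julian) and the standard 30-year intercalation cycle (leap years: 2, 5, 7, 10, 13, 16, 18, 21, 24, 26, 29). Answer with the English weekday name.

Equivalently 29 August 1624 Gregorian, JDN 2314455.
2314455 ≡ 3 (mod 7); counting from Monday = 0 gives Thursday.

Thursday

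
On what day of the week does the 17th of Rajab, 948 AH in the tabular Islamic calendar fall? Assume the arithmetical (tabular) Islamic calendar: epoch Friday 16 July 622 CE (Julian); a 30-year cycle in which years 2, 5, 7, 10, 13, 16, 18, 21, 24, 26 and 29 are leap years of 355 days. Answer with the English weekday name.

Equivalently 16 November 1541 Gregorian, JDN 2284218.
JDN 2284218 mod 7 = 6, and JDN 0 was a Monday, so this is a Sunday.

Sunday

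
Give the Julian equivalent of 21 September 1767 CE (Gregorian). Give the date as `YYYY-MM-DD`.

At this point the Julian calendar is 11 days behind the Gregorian.
21 September 1767 Gregorian − 11 days → 10 September 1767 Julian.

1767-09-10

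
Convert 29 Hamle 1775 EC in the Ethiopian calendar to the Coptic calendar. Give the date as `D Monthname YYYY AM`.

29 Epip 1499 AM

The source date corresponds to 3 August 1783 in the Gregorian calendar (JDN 2372502).
That day falls on 29 Epip 1499 AM in the Coptic calendar.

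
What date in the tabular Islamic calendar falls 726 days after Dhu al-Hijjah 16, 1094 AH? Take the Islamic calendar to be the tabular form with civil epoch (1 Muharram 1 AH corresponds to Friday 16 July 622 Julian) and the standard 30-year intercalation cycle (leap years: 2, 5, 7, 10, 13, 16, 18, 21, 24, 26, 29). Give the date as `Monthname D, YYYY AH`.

Counting 726 days forward from JDN 2336103 reaches JDN 2336829, which is Muharram 4, 1097 AH.

Muharram 4, 1097 AH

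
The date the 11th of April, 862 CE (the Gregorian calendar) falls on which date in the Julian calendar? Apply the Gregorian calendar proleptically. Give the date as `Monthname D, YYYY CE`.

April 7, 862 CE

At this point the Julian calendar is 4 days behind the Gregorian.
11 April 862 Gregorian − 4 days → 7 April 862 Julian.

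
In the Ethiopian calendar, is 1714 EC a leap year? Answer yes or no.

1714 mod 4 = 2; in the Ethiopian calendar a year is leap when year mod 4 = 3, so it is a common year.

no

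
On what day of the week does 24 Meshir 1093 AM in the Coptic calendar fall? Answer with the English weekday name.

Equivalently 26 February 1377 Gregorian, JDN 2224056.
2224056 ≡ 2 (mod 7); counting from Monday = 0 gives Wednesday.

Wednesday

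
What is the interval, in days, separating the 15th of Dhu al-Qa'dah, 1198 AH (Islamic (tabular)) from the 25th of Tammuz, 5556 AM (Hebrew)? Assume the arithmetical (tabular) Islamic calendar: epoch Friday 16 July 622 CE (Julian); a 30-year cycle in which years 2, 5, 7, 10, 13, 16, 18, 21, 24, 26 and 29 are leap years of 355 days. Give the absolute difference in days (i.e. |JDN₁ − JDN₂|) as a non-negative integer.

4322

JDN of the first date = 2372926.
JDN of the second date = 2377248.
|2377248 − 2372926| = 4322.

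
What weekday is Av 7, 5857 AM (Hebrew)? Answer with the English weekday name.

Tuesday

Equivalently 16 July 2097 Gregorian, JDN 2487171.
2487171 ≡ 1 (mod 7); counting from Monday = 0 gives Tuesday.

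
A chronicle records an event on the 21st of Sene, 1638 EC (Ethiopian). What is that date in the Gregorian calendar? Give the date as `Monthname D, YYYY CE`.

June 25, 1646 CE

Both dates share Julian Day Number 2322425; in the Gregorian calendar that is 25 June 1646 CE.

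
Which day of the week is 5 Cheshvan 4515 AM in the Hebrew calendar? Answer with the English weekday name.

In the proleptic Gregorian calendar this is 31 October 754 (JDN 1996756).
1996756 ≡ 6 (mod 7); counting from Monday = 0 gives Sunday.

Sunday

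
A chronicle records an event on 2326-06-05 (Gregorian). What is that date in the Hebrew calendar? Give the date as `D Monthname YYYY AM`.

4 Sivan 6086 AM

Both dates share Julian Day Number 2570769; in the Hebrew calendar that is 4 Sivan 6086 AM.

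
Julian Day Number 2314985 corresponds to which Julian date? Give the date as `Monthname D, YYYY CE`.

The Gregorian equivalent of JDN 2314985 is 10 February 1626.
In the Julian calendar that day is January 31, 1626 CE.

January 31, 1626 CE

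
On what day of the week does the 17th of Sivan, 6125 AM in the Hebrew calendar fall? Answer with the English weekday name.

Tuesday

This is JDN 2585017 (8 June 2365 Gregorian).
2585017 ≡ 1 (mod 7); counting from Monday = 0 gives Tuesday.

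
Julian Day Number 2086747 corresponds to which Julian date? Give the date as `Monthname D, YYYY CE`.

March 15, 1001 CE

The proleptic Gregorian equivalent of JDN 2086747 is 21 March 1001.
In the Julian calendar that day is March 15, 1001 CE.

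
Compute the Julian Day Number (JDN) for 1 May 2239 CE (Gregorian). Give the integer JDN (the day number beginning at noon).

JDN 2400001 is 17 November 1858 CE (Gregorian), MJD 0; the target day is +138957 days from there, so JDN = 2538958.

2538958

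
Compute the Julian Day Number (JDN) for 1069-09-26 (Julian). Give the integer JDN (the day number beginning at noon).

Equivalently 2 October 1069 (proleptic Gregorian).
JDN 2451545 is 1 January 2000 CE (Gregorian); the target day is −339766 days from there, so JDN = 2111779.

2111779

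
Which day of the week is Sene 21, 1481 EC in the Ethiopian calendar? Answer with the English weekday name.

Equivalently 24 June 1489 Gregorian, JDN 2265081.
JDN 2265081 mod 7 = 0, and JDN 0 was a Monday, so this is a Monday.

Monday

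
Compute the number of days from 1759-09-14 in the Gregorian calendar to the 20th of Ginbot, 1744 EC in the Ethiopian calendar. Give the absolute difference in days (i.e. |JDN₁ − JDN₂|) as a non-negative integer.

2667

JDN of the first date = 2363778.
JDN of the second date = 2361111.
|2361111 − 2363778| = 2667.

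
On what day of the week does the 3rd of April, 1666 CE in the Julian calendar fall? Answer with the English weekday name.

Tuesday

In the Gregorian calendar this is 13 April 1666 (JDN 2329657).
Since JDN mod 7 = 1 (0 = Monday), the day is Tuesday.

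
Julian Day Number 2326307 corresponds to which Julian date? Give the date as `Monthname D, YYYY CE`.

January 30, 1657 CE

JDN 2326307 is 9 February 1657 in the Gregorian calendar.
In the Julian calendar that day is January 30, 1657 CE.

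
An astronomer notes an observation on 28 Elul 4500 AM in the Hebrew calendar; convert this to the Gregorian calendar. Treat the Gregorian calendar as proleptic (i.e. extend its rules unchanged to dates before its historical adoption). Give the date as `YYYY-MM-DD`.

0740-08-29

Julian Day Number of the source date = 1991580.
Converting JDN 1991580 to the Gregorian calendar gives 29 August 740 CE.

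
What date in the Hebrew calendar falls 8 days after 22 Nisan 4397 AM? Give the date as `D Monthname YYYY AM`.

The starting date is JDN 1953834; 1953834 + 8 = 1953842.
JDN 1953842 corresponds to 30 Nisan 4397 AM.

30 Nisan 4397 AM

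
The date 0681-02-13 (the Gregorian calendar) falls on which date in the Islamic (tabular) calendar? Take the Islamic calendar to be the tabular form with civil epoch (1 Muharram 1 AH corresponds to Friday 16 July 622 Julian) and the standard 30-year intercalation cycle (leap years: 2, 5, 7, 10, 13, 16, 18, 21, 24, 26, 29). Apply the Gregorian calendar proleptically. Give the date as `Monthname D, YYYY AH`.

Jumada al-Awwal 15, 61 AH

Julian Day Number of the source date = 1969834.
Converting JDN 1969834 to the tabular Islamic calendar gives 15 Jumada al-Awwal 61 AH.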